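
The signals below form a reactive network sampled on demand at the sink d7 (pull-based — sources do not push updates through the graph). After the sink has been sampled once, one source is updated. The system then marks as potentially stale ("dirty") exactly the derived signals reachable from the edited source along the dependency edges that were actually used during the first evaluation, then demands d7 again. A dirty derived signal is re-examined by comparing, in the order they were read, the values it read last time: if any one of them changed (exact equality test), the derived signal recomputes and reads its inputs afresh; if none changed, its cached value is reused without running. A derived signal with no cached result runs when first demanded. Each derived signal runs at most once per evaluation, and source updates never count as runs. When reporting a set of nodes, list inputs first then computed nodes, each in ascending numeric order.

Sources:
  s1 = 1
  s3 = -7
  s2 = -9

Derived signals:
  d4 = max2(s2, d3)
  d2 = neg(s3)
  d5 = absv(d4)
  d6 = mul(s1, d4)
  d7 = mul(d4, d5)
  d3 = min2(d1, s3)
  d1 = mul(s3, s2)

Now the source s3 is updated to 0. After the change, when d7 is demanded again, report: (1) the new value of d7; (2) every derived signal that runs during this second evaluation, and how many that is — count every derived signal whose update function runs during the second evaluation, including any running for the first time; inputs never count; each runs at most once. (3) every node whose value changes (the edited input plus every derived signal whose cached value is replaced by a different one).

d7 now evaluates to 0.
Run set: d1, d3, d4, d5, d7 (5 run).
Changed values: s3, d1, d3, d4, d5, d7.

Initial pass — values computed on the first demand:
  d1 = mul(-7, -9) = 63
  d3 = min2(63, -7) = -7
  d4 = max2(-9, -7) = -7
  d5 = absv(-7) = 7
  d7 = mul(-7, 7) = -49

Second demand — change propagation:
  d1: re-runs because s3 -7->0; new result 0.
  d3: re-runs because d1 63->0; s3 -7->0; new result 0.
  d4: re-runs because d3 -7->0; new result 0.
  d5: re-runs because d4 -7->0; new result 0.
  d7: re-runs because d4 -7->0; d5 7->0; new result 0.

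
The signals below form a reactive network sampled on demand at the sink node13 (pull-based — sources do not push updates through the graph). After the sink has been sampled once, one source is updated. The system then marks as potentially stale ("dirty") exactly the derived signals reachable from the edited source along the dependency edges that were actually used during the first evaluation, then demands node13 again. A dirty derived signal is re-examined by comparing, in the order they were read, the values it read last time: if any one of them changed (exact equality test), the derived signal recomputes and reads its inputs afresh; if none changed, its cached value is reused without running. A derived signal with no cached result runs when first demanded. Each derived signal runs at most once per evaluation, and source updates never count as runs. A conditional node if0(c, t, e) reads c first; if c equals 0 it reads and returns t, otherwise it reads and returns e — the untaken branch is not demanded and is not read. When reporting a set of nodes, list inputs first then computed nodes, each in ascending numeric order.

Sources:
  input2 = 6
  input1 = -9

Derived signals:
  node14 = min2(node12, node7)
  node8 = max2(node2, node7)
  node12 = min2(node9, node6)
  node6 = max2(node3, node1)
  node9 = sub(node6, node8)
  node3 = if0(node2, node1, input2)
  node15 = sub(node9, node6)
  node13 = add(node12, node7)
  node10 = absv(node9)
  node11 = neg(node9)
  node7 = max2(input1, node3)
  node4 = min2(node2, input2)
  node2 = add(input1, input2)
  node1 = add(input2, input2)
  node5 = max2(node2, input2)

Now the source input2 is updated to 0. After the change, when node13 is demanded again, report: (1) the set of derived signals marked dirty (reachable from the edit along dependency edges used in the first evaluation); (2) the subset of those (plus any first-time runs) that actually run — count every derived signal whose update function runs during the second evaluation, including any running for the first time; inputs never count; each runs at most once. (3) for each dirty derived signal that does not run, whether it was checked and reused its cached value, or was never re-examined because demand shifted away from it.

Dirty set: node1, node2, node3, node6, node7, node8, node9, node12, node13.
Run set: node1, node2, node3, node6, node7, node8, node9, node12, node13 (9 run).
All dirty derived signals ended up running.

Initial pass — values computed on the first demand:
  node1 = add(6, 6) = 12
  node2 = add(-9, 6) = -3
  node3 = if0(node2=-3 -> else branch input2) = 6
  node6 = max2(6, 12) = 12
  node7 = max2(-9, 6) = 6
  node8 = max2(-3, 6) = 6
  node9 = sub(12, 6) = 6
  node12 = min2(6, 12) = 6
  node13 = add(6, 6) = 12

Second demand — change propagation:
  node1: re-runs because input2 6->0; input2 6->0; new result 0.
  node2: re-runs because input2 6->0; new result -9.
  node3: re-runs because node2 -3->-9; input2 6->0; new result 0.
  node6: re-runs because node3 6->0; node1 12->0; new result 0.
  node7: re-runs because node3 6->0; new result 0.
  node8: re-runs because node2 -3->-9; node7 6->0; new result 0.
  node9: re-runs because node6 12->0; node8 6->0; new result 0.
  node12: re-runs because node9 6->0; node6 12->0; new result 0.
  node13: re-runs because node12 6->0; node7 6->0; new result 0.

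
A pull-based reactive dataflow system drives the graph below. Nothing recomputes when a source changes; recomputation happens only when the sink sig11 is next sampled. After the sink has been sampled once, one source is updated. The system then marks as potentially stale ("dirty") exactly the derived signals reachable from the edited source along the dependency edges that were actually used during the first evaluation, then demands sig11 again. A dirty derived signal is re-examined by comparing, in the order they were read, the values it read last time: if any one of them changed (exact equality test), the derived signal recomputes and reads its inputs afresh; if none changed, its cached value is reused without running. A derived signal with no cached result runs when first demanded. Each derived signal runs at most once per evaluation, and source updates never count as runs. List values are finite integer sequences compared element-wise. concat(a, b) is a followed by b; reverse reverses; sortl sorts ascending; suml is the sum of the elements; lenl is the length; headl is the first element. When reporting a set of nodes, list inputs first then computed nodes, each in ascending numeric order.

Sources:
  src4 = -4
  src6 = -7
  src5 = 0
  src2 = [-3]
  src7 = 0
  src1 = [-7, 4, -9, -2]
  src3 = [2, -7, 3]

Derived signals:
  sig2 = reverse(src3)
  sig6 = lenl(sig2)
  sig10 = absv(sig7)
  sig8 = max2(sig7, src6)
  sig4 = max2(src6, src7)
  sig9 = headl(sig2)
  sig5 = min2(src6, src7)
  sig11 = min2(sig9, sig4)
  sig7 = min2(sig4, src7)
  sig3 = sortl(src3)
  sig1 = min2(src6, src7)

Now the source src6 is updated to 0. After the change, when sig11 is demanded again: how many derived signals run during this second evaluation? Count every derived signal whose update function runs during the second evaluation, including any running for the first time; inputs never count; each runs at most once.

First evaluation (everything demanded from the output):
  sig2 = reverse([2, -7, 3]) = [3, -7, 2]
  sig4 = max2(-7, 0) = 0
  sig9 = headl([3, -7, 2]) = 3
  sig11 = min2(3, 0) = 0

Propagation after the edit:
  sig4: runs — src6 -7->0; result 0 (same value as before).
  sig11: checked — values it read are unchanged (sig9 unchanged, sig4 unchanged); reused cached 0 without running.

Key observation: the change is absorbed at sig4 — it re-runs but produces the same value, and the output's value is unchanged.

Derived signals that run: sig4 — 1 in total.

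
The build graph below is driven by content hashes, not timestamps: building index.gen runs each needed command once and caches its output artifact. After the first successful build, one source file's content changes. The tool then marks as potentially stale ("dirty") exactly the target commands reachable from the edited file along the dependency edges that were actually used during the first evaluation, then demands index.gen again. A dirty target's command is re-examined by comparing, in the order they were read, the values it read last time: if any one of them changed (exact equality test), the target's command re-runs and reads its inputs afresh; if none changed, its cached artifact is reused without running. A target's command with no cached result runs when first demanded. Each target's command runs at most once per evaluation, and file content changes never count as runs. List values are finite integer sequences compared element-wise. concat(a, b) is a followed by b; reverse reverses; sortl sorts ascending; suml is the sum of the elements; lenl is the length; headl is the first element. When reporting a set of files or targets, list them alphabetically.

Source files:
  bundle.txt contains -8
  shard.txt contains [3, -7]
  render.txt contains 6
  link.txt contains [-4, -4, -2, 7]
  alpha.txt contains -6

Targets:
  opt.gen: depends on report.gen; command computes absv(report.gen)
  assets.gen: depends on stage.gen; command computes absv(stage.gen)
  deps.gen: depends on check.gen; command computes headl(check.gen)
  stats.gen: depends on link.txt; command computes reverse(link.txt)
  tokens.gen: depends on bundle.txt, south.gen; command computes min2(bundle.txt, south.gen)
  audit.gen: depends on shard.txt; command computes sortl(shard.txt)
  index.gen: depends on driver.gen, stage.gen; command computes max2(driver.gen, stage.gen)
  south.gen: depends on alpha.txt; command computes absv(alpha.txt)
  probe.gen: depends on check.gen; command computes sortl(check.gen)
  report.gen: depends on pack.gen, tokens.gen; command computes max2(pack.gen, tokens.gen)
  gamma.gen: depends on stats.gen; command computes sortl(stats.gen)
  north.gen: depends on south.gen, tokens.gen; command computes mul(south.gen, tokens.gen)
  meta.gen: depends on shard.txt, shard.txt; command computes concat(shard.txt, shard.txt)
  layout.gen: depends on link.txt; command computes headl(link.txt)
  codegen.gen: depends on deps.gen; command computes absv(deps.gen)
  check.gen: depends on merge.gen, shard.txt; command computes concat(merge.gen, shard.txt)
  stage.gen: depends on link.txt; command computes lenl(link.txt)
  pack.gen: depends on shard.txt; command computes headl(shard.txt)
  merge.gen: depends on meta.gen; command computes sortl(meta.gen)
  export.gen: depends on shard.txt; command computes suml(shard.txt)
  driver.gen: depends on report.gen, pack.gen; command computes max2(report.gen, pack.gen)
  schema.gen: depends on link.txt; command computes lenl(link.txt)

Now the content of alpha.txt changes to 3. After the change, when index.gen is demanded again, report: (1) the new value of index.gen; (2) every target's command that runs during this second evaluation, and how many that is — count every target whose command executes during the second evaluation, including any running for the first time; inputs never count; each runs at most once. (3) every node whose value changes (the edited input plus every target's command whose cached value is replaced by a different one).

Initial pass — values computed on the first demand:
  pack.gen = headl([3, -7]) = 3
  south.gen = absv(-6) = 6
  stage.gen = lenl([-4, -4, -2, 7]) = 4
  tokens.gen = min2(-8, 6) = -8
  report.gen = max2(3, -8) = 3
  driver.gen = max2(3, 3) = 3
  index.gen = max2(3, 4) = 4

Second demand — change propagation:
  south.gen: re-runs because alpha.txt -6->3; new result 3.
  tokens.gen: re-runs because south.gen 6->3; new result -8 (unchanged).
  report.gen: re-examined; everything it read last time is the same (pack.gen unchanged, tokens.gen unchanged) — cache 3 kept, no run.
  driver.gen: re-examined; everything it read last time is the same (report.gen unchanged, pack.gen unchanged) — cache 3 kept, no run.
  index.gen: re-examined; everything it read last time is the same (driver.gen unchanged, stage.gen unchanged) — cache 4 kept, no run.

The important point: tokens.gen recomputes to an identical value, and the output ends up unchanged.

index.gen now evaluates to 4.
Run set: south.gen, tokens.gen (2 run).
Changed values: alpha.txt, south.gen.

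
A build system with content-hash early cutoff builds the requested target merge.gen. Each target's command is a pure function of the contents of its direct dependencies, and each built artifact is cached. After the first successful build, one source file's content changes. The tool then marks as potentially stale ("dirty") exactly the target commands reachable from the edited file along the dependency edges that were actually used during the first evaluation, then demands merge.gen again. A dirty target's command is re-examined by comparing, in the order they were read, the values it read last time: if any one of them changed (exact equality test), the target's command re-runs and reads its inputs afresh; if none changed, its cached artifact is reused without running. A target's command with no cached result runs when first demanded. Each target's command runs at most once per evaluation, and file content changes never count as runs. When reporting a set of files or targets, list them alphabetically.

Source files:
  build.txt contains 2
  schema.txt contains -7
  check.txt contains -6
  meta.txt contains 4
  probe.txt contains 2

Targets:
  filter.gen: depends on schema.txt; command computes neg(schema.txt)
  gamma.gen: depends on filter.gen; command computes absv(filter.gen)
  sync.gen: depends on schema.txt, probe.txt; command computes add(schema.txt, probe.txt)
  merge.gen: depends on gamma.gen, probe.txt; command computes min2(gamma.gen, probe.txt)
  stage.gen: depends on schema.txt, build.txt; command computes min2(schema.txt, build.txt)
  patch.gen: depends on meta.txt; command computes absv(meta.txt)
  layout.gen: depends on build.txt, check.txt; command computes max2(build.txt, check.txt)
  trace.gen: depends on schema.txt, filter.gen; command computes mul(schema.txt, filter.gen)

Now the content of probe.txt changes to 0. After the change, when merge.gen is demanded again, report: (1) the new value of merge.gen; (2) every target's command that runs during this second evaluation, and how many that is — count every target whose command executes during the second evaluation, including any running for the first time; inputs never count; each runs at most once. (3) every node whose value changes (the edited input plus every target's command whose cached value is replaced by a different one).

New value of merge.gen: 0.
Target commands that run: merge.gen — 1 in total.
Values that change: merge.gen, probe.txt.

First evaluation (everything demanded from the output):
  filter.gen = neg(-7) = 7
  gamma.gen = absv(7) = 7
  merge.gen = min2(7, 2) = 2

Propagation after the edit:
  merge.gen: runs — probe.txt 2->0; result 0.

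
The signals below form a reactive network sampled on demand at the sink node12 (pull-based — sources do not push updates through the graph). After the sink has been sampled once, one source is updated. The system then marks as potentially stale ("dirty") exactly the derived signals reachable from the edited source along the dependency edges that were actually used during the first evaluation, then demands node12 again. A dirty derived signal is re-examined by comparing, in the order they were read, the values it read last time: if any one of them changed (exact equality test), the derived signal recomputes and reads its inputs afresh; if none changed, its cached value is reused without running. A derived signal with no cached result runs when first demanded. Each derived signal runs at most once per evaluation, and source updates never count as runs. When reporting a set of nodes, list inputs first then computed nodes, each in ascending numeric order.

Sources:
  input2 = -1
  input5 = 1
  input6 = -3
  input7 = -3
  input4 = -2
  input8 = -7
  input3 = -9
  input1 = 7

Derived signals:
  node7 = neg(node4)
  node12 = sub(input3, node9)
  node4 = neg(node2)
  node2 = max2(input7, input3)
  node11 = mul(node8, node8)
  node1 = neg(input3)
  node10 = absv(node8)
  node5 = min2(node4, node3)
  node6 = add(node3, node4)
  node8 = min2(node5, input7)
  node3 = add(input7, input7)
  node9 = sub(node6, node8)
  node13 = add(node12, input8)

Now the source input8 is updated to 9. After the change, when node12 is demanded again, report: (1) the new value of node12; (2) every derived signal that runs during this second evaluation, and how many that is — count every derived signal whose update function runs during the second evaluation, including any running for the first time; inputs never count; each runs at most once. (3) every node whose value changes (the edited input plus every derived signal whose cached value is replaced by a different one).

node12 now evaluates to -12.
Run set: none (0 run).
Changed values: input8.
The important point: nothing the output needs ever reads input8, so the edit is invisible to it.

Initial pass — values computed on the first demand:
  node2 = max2(-3, -9) = -3
  node3 = add(-3, -3) = -6
  node4 = neg(-3) = 3
  node5 = min2(3, -6) = -6
  node6 = add(-6, 3) = -3
  node8 = min2(-6, -3) = -6
  node9 = sub(-3, -6) = 3
  node12 = sub(-9, 3) = -12

Second demand — change propagation:
  no demanded computation ever read input8, so the edit dirties nothing and nothing runs.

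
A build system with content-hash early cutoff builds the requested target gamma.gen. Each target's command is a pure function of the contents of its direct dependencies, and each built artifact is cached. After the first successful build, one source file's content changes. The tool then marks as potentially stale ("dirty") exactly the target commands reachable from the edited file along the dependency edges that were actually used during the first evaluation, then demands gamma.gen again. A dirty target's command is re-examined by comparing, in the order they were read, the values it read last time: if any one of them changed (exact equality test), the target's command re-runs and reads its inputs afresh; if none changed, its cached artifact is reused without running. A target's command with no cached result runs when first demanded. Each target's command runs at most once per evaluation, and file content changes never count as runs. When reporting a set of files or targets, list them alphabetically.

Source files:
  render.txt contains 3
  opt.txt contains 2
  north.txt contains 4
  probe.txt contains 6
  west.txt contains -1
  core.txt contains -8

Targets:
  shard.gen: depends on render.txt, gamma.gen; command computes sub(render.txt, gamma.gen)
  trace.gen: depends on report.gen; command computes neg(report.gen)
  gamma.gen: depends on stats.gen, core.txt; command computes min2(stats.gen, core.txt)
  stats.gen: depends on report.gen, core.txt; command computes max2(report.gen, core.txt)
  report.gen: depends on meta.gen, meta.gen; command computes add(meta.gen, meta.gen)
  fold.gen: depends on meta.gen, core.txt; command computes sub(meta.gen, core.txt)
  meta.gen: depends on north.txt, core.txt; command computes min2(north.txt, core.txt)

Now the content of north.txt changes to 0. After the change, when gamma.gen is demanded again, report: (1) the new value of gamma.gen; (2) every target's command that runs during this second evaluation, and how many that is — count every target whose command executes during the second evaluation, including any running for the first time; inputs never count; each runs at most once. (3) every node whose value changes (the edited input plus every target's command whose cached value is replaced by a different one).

First evaluation (everything demanded from the output):
  meta.gen = min2(4, -8) = -8
  report.gen = add(-8, -8) = -16
  stats.gen = max2(-16, -8) = -8
  gamma.gen = min2(-8, -8) = -8

Propagation after the edit:
  meta.gen: runs — north.txt 4->0; result -8 (same value as before).
  report.gen: checked — values it read are unchanged (meta.gen unchanged, meta.gen unchanged); reused cached -16 without running.
  stats.gen: checked — values it read are unchanged (report.gen unchanged, core.txt unchanged); reused cached -8 without running.
  gamma.gen: checked — values it read are unchanged (stats.gen unchanged, core.txt unchanged); reused cached -8 without running.

Key observation: the change is absorbed at meta.gen — it re-runs but produces the same value, and the output's value is unchanged.

New value of gamma.gen: -8.
Target commands that run: meta.gen — 1 in total.
Values that change: north.txt.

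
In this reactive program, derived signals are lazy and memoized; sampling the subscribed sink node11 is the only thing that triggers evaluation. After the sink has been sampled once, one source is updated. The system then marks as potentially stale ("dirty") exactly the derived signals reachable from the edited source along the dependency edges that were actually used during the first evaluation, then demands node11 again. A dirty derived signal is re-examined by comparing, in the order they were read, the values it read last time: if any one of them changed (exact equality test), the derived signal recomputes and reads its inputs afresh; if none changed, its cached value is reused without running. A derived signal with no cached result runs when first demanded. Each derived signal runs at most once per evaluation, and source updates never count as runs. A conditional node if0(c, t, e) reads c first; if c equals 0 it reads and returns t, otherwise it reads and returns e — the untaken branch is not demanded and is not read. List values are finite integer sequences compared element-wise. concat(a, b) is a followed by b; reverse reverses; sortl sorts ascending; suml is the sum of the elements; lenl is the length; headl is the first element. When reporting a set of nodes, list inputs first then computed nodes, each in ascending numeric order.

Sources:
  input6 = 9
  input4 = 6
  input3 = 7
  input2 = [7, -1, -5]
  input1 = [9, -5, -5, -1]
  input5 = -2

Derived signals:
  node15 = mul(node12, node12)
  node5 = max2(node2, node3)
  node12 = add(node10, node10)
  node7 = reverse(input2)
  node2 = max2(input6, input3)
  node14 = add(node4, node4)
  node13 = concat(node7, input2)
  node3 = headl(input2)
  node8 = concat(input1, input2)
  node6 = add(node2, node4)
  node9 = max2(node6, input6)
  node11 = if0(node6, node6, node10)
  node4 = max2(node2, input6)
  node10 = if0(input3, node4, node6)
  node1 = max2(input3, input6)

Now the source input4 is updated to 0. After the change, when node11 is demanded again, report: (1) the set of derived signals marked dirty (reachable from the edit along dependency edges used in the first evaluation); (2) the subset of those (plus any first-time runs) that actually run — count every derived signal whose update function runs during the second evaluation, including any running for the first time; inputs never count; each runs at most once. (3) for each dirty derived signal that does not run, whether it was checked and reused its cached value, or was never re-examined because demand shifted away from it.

First demand of the output computes:
  node2 = max2(9, 7) = 9
  node4 = max2(9, 9) = 9
  node6 = add(9, 9) = 18
  node10 = if0(input3=7 -> else branch node6) = 18
  node11 = if0(node6=18 -> else branch node10) = 18

After the edit, cleaning proceeds:
  no node depends on input4 at all; the second demand re-runs nothing.

Note the shortcut — nothing in the graph depends on input4 at all, so no recomputation happens.

The edit dirties: none.
0 derived signals run: none.
No dirty derived signal escaped a run.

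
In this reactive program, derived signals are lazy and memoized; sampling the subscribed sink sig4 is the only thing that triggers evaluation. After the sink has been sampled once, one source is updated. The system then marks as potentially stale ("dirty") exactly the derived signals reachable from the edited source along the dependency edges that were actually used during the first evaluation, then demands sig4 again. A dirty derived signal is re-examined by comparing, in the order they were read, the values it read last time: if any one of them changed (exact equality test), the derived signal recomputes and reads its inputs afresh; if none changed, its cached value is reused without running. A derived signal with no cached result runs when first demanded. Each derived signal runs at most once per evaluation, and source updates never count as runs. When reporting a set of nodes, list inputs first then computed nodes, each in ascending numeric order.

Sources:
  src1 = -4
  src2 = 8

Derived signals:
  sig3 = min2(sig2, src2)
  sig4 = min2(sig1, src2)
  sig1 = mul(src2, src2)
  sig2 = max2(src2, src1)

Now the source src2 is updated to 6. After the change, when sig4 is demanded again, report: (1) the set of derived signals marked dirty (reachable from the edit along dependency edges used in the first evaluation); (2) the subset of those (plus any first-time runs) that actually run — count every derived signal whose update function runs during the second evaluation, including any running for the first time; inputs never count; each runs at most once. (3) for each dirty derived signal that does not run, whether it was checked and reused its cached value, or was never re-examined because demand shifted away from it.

First demand of the output computes:
  sig1 = mul(8, 8) = 64
  sig4 = min2(64, 8) = 8

After the edit, cleaning proceeds:
  sig1: a read changed (src2 8->6; src2 8->6) — executes, giving 36.
  sig4: a read changed (sig1 64->36; src2 8->6) — executes, giving 6.

The edit dirties: sig1, sig4.
2 derived signals run: sig1, sig4.
No dirty derived signal escaped a run.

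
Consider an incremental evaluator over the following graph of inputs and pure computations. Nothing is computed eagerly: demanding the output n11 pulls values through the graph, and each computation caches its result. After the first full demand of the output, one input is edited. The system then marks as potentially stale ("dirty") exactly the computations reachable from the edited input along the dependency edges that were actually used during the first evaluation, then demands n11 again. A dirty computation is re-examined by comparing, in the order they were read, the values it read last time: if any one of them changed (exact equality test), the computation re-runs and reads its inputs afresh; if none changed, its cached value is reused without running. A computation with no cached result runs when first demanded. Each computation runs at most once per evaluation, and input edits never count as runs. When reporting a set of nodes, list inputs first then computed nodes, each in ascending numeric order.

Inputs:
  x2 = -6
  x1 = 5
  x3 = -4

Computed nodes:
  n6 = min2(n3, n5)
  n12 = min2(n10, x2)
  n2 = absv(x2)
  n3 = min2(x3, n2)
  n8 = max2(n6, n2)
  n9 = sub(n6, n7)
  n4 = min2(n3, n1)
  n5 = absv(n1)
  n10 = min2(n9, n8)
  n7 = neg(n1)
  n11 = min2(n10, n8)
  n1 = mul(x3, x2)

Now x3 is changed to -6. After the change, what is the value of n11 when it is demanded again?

Initial pass — values computed on the first demand:
  n1 = mul(-4, -6) = 24
  n2 = absv(-6) = 6
  n3 = min2(-4, 6) = -4
  n5 = absv(24) = 24
  n6 = min2(-4, 24) = -4
  n7 = neg(24) = -24
  n8 = max2(-4, 6) = 6
  n9 = sub(-4, -24) = 20
  n10 = min2(20, 6) = 6
  n11 = min2(6, 6) = 6

Second demand — change propagation:
  n1: re-runs because x3 -4->-6; new result 36.
  n3: re-runs because x3 -4->-6; new result -6.
  n5: re-runs because n1 24->36; new result 36.
  n6: re-runs because n3 -4->-6; n5 24->36; new result -6.
  n7: re-runs because n1 24->36; new result -36.
  n8: re-runs because n6 -4->-6; new result 6 (unchanged).
  n9: re-runs because n6 -4->-6; n7 -24->-36; new result 30.
  n10: re-runs because n9 20->30; new result 6 (unchanged).
  n11: re-examined; everything it read last time is the same (n10 unchanged, n8 unchanged) — cache 6 kept, no run.

The important point: at n11 every value read last time is unchanged, so the dirty flag clears without a run.

n11 now evaluates to 6.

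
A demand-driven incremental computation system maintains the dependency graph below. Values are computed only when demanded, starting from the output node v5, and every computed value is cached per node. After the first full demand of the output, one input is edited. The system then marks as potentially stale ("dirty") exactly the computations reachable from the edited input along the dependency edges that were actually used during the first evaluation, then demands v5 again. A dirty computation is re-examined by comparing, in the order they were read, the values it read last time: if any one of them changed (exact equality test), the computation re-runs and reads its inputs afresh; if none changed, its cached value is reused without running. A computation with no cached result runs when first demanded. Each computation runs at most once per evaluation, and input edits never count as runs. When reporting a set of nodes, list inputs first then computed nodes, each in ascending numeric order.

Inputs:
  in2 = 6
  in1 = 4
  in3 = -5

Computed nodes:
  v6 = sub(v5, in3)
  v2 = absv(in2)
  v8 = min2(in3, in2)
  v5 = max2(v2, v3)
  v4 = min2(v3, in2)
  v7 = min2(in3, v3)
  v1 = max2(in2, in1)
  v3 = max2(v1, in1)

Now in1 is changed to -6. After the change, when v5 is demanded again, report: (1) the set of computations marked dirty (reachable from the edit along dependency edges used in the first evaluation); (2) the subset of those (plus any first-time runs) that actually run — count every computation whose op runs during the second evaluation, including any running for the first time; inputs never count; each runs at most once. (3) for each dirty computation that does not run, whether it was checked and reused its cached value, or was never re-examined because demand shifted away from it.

First evaluation (everything demanded from the output):
  v1 = max2(6, 4) = 6
  v2 = absv(6) = 6
  v3 = max2(6, 4) = 6
  v5 = max2(6, 6) = 6

Propagation after the edit:
  v1: runs — in1 4->-6; result 6 (same value as before).
  v3: runs — in1 4->-6; result 6 (same value as before).
  v5: checked — values it read are unchanged (v2 unchanged, v3 unchanged); reused cached 6 without running.

Key observation: the cutoff stops propagation at v5 — its inputs' values are unchanged, so it reuses its cache.

Marked dirty: v1, v3, v5.
Computations that run: v1, v3 — 2 in total.
Checked but reused from cache: v5.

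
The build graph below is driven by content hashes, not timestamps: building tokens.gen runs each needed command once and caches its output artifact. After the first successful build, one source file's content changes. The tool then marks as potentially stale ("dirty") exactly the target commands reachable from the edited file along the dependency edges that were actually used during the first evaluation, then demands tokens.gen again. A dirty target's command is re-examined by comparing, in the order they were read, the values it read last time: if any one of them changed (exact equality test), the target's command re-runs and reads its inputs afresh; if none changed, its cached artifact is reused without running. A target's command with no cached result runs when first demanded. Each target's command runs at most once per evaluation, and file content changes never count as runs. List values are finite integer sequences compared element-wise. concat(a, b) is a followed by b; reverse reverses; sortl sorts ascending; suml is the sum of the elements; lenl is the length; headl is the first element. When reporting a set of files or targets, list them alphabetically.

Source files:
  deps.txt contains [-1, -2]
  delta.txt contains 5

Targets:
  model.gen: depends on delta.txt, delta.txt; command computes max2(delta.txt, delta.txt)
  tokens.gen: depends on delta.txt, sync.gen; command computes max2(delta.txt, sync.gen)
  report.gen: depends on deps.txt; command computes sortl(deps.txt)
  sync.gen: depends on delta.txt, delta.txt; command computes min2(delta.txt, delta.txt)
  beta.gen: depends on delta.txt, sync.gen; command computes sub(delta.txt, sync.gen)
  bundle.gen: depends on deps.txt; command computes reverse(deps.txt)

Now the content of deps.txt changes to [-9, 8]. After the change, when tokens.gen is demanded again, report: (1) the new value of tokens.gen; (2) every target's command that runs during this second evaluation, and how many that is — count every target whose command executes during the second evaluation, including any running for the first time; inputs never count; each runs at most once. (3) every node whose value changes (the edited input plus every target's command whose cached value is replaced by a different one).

Initial pass — values computed on the first demand:
  sync.gen = min2(5, 5) = 5
  tokens.gen = max2(5, 5) = 5

Second demand — change propagation:
  no demanded computation ever read deps.txt, so the edit dirties nothing and nothing runs.

The important point: nothing the output needs ever reads deps.txt, so the edit is invisible to it.

tokens.gen now evaluates to 5.
Run set: none (0 run).
Changed values: deps.txt.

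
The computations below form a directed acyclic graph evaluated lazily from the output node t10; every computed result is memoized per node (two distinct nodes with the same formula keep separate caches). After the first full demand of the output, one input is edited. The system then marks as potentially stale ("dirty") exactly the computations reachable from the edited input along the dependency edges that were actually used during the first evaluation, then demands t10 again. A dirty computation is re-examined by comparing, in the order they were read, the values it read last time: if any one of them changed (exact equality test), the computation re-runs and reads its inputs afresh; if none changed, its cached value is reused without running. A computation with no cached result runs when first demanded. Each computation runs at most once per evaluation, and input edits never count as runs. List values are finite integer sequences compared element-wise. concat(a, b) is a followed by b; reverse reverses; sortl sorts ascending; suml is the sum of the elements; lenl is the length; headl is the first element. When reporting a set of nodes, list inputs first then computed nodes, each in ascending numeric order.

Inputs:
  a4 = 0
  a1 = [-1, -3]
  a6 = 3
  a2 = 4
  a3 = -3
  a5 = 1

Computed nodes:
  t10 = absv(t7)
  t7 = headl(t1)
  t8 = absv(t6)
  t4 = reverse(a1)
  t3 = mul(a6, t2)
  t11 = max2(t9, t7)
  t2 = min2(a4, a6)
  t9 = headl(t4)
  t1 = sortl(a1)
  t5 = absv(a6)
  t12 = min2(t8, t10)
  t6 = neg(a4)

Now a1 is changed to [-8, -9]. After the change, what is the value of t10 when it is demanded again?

Demanding t10 again yields 9.

First demand of the output computes:
  t1 = sortl([-1, -3]) = [-3, -1]
  t7 = headl([-3, -1]) = -3
  t10 = absv(-3) = 3

After the edit, cleaning proceeds:
  t1: a read changed (a1 [-1, -3]->[-8, -9]) — executes, giving [-9, -8].
  t7: a read changed (t1 [-3, -1]->[-9, -8]) — executes, giving -9.
  t10: a read changed (t7 -3->-9) — executes, giving 9.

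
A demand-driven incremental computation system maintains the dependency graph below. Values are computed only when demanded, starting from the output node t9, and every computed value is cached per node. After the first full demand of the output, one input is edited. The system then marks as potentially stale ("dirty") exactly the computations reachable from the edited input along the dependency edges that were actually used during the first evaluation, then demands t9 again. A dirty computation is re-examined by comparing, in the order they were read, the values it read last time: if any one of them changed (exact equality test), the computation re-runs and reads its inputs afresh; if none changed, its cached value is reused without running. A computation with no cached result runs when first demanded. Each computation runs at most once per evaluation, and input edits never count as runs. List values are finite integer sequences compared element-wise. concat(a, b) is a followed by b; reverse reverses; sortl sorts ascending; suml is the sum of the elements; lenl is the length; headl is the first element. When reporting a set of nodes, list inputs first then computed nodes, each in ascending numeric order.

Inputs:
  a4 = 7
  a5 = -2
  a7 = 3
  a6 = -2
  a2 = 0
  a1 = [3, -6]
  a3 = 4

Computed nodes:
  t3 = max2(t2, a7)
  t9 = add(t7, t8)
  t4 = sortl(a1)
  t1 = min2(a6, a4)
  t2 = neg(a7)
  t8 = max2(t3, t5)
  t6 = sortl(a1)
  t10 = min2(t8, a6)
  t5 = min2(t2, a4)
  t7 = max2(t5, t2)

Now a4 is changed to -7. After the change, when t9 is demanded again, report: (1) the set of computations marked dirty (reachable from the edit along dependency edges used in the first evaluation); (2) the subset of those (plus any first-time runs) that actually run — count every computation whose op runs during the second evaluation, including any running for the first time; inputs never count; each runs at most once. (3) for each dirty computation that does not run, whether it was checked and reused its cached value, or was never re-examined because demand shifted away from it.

First evaluation (everything demanded from the output):
  t2 = neg(3) = -3
  t3 = max2(-3, 3) = 3
  t5 = min2(-3, 7) = -3
  t7 = max2(-3, -3) = -3
  t8 = max2(3, -3) = 3
  t9 = add(-3, 3) = 0

Propagation after the edit:
  t5: runs — a4 7->-7; result -7.
  t7: runs — t5 -3->-7; result -3 (same value as before).
  t8: runs — t5 -3->-7; result 3 (same value as before).
  t9: checked — values it read are unchanged (t7 unchanged, t8 unchanged); reused cached 0 without running.

Key observation: the cutoff stops propagation at t9 — its inputs' values are unchanged, so it reuses its cache.

Marked dirty: t5, t7, t8, t9.
Computations that run: t5, t7, t8 — 3 in total.
Checked but reused from cache: t9.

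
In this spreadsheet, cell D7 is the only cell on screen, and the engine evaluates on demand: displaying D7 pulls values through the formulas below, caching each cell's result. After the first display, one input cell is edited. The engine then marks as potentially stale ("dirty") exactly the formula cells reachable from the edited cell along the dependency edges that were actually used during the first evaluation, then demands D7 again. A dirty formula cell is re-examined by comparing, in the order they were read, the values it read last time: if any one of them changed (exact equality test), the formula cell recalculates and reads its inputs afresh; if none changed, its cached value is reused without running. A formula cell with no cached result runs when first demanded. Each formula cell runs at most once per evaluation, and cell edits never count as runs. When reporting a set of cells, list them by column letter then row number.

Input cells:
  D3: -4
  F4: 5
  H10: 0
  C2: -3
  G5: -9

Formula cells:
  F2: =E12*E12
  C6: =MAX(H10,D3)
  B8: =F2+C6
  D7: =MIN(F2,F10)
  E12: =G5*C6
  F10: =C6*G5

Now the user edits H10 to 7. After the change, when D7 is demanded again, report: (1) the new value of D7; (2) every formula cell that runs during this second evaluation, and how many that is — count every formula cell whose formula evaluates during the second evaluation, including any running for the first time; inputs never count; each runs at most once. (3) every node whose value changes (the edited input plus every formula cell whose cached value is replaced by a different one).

D7 now evaluates to -63.
Run set: C6, D7, E12, F2, F10 (5 run).
Changed values: C6, D7, E12, F2, F10, H10.

Initial pass — values computed on the first demand:
  C6 = MAX(0, -4) = 0
  E12 = -9 * 0 = 0
  F2 = 0 * 0 = 0
  F10 = 0 * -9 = 0
  D7 = MIN(0, 0) = 0

Second demand — change propagation:
  C6: re-runs because H10 0->7; new result 7.
  E12: re-runs because C6 0->7; new result -63.
  F2: re-runs because E12 0->-63; E12 0->-63; new result 3969.
  F10: re-runs because C6 0->7; new result -63.
  D7: re-runs because F2 0->3969; F10 0->-63; new result -63.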